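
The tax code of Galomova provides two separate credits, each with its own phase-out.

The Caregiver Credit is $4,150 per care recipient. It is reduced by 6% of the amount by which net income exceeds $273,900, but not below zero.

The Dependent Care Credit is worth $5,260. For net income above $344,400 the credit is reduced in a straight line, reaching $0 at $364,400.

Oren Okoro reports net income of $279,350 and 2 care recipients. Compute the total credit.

$13,233

Caregiver Credit: base = 2 × $4,150 = $8,300. 6% of the $5,450 excess over $273,900 is $327; credit = $8,300 − $327 = $7,973.
Dependent Care Credit: $279,350 is at or below the $344,400 threshold, so the full $5,260 applies.
Total: $7,973 + $5,260 = $13,233.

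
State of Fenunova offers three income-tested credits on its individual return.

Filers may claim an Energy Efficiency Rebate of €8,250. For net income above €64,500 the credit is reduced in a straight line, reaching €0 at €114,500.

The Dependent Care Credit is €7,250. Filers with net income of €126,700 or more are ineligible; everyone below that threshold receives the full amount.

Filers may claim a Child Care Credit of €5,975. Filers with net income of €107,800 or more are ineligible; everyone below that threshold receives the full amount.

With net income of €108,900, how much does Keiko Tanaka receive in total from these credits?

Energy Efficiency Rebate: €108,900 is €44,400 into a €50,000 phase-out range, leaving 5,600/50,000 of the credit: €8,250 × 5,600/50,000 = €924.
Dependent Care Credit: €108,900 is below the €126,700 cutoff, so the full €7,250 applies.
Child Care Credit: €108,900 meets or exceeds the €107,800 cutoff, so the credit is €0.
Total: €924 + €7,250 + €0 = €8,174.

€8,174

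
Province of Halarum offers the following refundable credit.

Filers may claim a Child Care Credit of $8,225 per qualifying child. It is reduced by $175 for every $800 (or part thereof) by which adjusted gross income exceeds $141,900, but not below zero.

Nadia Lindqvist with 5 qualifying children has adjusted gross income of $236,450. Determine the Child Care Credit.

$20,300

Child Care Credit: base = 5 × $8,225 = $41,125. income exceeds $141,900 by $94,550, which is 119 full-or-partial $800 increments; reduction = 119 × $175 = $20,825, leaving $20,300.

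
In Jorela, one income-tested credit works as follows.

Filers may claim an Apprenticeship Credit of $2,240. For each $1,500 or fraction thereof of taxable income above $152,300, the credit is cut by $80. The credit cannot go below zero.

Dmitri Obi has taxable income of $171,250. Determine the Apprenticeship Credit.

Apprenticeship Credit: income exceeds $152,300 by $18,950, which is 13 full-or-partial $1,500 increments; reduction = 13 × $80 = $1,040, leaving $1,200.

$1,200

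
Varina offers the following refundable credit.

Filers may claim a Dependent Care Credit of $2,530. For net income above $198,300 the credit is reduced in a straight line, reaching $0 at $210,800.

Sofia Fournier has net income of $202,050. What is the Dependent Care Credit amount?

$1,771

Dependent Care Credit: $202,050 is $3,750 into a $12,500 phase-out range, leaving 8,750/12,500 of the credit: $2,530 × 8,750/12,500 = $1,771.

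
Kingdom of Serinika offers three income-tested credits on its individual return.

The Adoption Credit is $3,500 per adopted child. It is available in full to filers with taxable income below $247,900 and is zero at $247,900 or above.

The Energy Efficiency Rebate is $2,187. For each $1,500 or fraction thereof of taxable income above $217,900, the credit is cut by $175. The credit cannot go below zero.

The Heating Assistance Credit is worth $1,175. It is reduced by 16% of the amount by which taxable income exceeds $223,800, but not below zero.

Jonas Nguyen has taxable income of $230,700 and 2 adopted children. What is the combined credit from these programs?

$7,683

Adoption Credit: base = 2 × $3,500 = $7,000. $230,700 is below the $247,900 cutoff, so the full $7,000 applies.
Energy Efficiency Rebate: income exceeds $217,900 by $12,800, which is 9 full-or-partial $1,500 increments; reduction = 9 × $175 = $1,575, leaving $612.
Heating Assistance Credit: 16% of the $6,900 excess over $223,800 is $1,104; credit = $1,175 − $1,104 = $71.
Total: $7,000 + $612 + $71 = $7,683.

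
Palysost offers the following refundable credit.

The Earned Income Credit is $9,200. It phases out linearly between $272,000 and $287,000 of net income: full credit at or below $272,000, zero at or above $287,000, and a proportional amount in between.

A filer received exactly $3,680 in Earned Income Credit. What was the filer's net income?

$281,000

$3,680 is 3,680/9,200 of the full $9,200, so 5,520/9,200 of the $15,000 range has been used: income = $272,000 + $15,000 × 5,520/9,200 = $281,000.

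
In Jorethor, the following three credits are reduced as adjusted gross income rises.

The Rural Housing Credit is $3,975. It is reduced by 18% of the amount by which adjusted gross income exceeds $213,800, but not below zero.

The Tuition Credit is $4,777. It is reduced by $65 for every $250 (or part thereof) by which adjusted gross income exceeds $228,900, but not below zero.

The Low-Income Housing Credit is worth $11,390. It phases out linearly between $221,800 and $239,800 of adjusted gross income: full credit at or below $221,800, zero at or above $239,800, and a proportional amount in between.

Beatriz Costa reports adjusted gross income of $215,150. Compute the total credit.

Rural Housing Credit: 18% of the $1,350 excess over $213,800 is $243; credit = $3,975 − $243 = $3,732.
Tuition Credit: $215,150 is at or below the $228,900 threshold, so the full $4,777 applies.
Low-Income Housing Credit: $215,150 is at or below the $221,800 threshold, so the full $11,390 applies.
Total: $3,732 + $4,777 + $11,390 = $19,899.

$19,899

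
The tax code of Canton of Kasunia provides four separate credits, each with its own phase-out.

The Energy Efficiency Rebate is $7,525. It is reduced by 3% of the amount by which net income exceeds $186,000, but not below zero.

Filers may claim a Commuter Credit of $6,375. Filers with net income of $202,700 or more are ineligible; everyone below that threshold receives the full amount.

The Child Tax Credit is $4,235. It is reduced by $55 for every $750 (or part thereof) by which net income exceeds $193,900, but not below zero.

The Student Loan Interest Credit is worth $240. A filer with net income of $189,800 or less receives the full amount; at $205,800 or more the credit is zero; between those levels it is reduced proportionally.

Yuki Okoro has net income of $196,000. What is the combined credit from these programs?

Energy Efficiency Rebate: 3% of the $10,000 excess over $186,000 is $300; credit = $7,525 − $300 = $7,225.
Commuter Credit: $196,000 is below the $202,700 cutoff, so the full $6,375 applies.
Child Tax Credit: income exceeds $193,900 by $2,100, which is 3 full-or-partial $750 increments; reduction = 3 × $55 = $165, leaving $4,070.
Student Loan Interest Credit: $196,000 is $6,200 into a $16,000 phase-out range, leaving 9,800/16,000 of the credit: $240 × 9,800/16,000 = $147.
Total: $7,225 + $6,375 + $4,070 + $147 = $17,817.

$17,817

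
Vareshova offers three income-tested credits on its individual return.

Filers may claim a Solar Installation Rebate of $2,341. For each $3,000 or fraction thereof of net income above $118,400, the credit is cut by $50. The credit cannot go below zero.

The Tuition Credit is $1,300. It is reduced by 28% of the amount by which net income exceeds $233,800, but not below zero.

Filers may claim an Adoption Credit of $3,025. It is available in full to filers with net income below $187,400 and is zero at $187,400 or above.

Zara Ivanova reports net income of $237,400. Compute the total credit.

Solar Installation Rebate: income exceeds $118,400 by $119,000, which is 40 full-or-partial $3,000 increments; reduction = 40 × $50 = $2,000, leaving $341.
Tuition Credit: 28% of the $3,600 excess over $233,800 is $1,008; credit = $1,300 − $1,008 = $292.
Adoption Credit: $237,400 meets or exceeds the $187,400 cutoff, so the credit is $0.
Total: $341 + $292 + $0 = $633.

$633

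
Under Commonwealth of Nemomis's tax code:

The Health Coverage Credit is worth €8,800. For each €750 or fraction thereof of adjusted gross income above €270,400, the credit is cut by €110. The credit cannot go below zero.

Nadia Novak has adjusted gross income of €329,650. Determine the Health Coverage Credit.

€110

Health Coverage Credit: income exceeds €270,400 by €59,250, which is 79 full-or-partial €750 increments; reduction = 79 × €110 = €8,690, leaving €110.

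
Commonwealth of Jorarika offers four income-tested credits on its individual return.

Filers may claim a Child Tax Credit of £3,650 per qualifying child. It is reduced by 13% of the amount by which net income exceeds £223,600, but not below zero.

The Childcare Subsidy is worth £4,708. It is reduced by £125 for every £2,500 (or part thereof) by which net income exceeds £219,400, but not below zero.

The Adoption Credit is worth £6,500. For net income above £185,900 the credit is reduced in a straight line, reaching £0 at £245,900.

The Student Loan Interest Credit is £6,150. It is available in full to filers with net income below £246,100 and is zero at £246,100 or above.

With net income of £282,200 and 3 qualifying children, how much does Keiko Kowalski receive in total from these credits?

Child Tax Credit: base = 3 × £3,650 = £10,950. 13% of the £58,600 excess over £223,600 is £7,618; credit = £10,950 − £7,618 = £3,332.
Childcare Subsidy: income exceeds £219,400 by £62,800, which is 26 full-or-partial £2,500 increments; reduction = 26 × £125 = £3,250, leaving £1,458.
Adoption Credit: £282,200 is at or above £245,900, so the credit is £0.
Student Loan Interest Credit: £282,200 meets or exceeds the £246,100 cutoff, so the credit is £0.
Total: £3,332 + £1,458 + £0 + £0 = £4,790.

£4,790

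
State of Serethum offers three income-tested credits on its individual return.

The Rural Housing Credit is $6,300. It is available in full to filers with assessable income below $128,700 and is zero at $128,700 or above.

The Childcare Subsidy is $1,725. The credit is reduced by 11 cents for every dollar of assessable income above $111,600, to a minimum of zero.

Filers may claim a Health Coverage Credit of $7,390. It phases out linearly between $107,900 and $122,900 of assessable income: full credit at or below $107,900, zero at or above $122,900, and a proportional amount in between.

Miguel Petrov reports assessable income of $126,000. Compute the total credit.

Rural Housing Credit: $126,000 is below the $128,700 cutoff, so the full $6,300 applies.
Childcare Subsidy: 11% of the $14,400 excess over $111,600 is $1,584; credit = $1,725 − $1,584 = $141.
Health Coverage Credit: $126,000 is at or above $122,900, so the credit is $0.
Total: $6,300 + $141 + $0 = $6,441.

$6,441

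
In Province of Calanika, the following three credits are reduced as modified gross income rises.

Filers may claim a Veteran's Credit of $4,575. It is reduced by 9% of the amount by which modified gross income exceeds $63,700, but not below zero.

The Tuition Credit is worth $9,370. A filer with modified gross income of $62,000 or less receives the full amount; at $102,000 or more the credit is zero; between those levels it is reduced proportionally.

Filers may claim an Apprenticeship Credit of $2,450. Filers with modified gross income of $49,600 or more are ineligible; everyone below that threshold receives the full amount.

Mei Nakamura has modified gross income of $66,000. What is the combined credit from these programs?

$12,801

Veteran's Credit: 9% of the $2,300 excess over $63,700 is $207; credit = $4,575 − $207 = $4,368.
Tuition Credit: $66,000 is $4,000 into a $40,000 phase-out range, leaving 36,000/40,000 of the credit: $9,370 × 36,000/40,000 = $8,433.
Apprenticeship Credit: $66,000 meets or exceeds the $49,600 cutoff, so the credit is $0.
Total: $4,368 + $8,433 + $0 = $12,801.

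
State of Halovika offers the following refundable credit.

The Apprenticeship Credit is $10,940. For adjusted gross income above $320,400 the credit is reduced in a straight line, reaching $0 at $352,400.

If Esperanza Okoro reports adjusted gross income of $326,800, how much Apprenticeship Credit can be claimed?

Apprenticeship Credit: $326,800 is $6,400 into a $32,000 phase-out range, leaving 25,600/32,000 of the credit: $10,940 × 25,600/32,000 = $8,752.

$8,752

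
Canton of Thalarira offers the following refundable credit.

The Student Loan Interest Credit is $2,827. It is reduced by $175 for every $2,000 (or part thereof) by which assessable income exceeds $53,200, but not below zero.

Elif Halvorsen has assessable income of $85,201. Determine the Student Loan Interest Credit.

$0

Student Loan Interest Credit: income exceeds $53,200 by $32,001 → 17 increments × $175 = $2,975 ≥ base, so the credit is $0.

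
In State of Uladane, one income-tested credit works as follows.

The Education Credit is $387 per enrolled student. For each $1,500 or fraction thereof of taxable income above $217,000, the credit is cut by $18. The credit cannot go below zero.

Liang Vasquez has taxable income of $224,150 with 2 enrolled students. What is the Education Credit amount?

Education Credit: base = 2 × $387 = $774. income exceeds $217,000 by $7,150, which is 5 full-or-partial $1,500 increments; reduction = 5 × $18 = $90, leaving $684.

$684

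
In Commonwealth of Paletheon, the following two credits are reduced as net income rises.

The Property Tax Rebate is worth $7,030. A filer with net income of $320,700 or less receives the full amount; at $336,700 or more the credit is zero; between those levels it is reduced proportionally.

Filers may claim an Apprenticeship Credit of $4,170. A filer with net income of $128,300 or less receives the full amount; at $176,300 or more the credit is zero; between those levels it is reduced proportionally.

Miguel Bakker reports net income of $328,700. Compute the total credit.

$3,515

Property Tax Rebate: $328,700 is $8,000 into a $16,000 phase-out range, leaving 8,000/16,000 of the credit: $7,030 × 8,000/16,000 = $3,515.
Apprenticeship Credit: $328,700 is at or above $176,300, so the credit is $0.
Total: $3,515 + $0 = $3,515.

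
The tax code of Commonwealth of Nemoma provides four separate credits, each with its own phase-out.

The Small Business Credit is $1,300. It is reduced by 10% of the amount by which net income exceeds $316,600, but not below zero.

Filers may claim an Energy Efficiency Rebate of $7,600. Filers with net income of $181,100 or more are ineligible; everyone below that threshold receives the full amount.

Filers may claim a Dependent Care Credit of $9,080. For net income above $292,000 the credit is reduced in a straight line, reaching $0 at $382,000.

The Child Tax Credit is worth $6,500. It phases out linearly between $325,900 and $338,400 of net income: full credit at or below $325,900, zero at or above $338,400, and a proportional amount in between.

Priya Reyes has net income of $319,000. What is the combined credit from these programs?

$13,916

Small Business Credit: 10% of the $2,400 excess over $316,600 is $240; credit = $1,300 − $240 = $1,060.
Energy Efficiency Rebate: $319,000 meets or exceeds the $181,100 cutoff, so the credit is $0.
Dependent Care Credit: $319,000 is $27,000 into a $90,000 phase-out range, leaving 63,000/90,000 of the credit: $9,080 × 63,000/90,000 = $6,356.
Child Tax Credit: $319,000 is at or below the $325,900 threshold, so the full $6,500 applies.
Total: $1,060 + $0 + $6,356 + $6,500 = $13,916.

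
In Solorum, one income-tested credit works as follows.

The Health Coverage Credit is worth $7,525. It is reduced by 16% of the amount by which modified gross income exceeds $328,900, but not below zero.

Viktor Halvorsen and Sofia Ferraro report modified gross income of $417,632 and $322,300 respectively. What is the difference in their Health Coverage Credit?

$7,525

Viktor ($417,632): Health Coverage Credit: 16% of the $88,732 excess over $328,900 is $14,197.12 ≥ base, so the credit is $0.
Sofia ($322,300): Health Coverage Credit: $322,300 is at or below the $328,900 threshold, so the full $7,525 applies.
Difference: |$0 − $7,525| = $7,525.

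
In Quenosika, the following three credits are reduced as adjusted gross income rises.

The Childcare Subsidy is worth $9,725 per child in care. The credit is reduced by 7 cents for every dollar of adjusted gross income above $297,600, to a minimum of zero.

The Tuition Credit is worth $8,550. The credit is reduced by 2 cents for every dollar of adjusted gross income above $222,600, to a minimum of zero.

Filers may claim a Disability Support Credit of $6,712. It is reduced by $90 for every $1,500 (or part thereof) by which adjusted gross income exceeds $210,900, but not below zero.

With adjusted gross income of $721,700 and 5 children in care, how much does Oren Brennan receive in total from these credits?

$18,938

Childcare Subsidy: base = 5 × $9,725 = $48,625. 7% of the $424,100 excess over $297,600 is $29,687; credit = $48,625 − $29,687 = $18,938.
Tuition Credit: 2% of the $499,100 excess over $222,600 is $9,982 ≥ base, so the credit is $0.
Disability Support Credit: income exceeds $210,900 by $510,800 → 341 increments × $90 = $30,690 ≥ base, so the credit is $0.
Total: $18,938 + $0 + $0 = $18,938.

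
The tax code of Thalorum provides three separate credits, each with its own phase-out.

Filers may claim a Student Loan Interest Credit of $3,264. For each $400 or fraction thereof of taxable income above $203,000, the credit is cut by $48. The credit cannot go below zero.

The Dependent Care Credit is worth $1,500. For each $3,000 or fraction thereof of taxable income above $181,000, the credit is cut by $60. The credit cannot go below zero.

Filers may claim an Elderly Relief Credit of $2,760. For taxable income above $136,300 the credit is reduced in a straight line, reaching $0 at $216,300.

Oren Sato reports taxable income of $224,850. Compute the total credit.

Student Loan Interest Credit: income exceeds $203,000 by $21,850, which is 55 full-or-partial $400 increments; reduction = 55 × $48 = $2,640, leaving $624.
Dependent Care Credit: income exceeds $181,000 by $43,850, which is 15 full-or-partial $3,000 increments; reduction = 15 × $60 = $900, leaving $600.
Elderly Relief Credit: $224,850 is at or above $216,300, so the credit is $0.
Total: $624 + $600 + $0 = $1,224.

$1,224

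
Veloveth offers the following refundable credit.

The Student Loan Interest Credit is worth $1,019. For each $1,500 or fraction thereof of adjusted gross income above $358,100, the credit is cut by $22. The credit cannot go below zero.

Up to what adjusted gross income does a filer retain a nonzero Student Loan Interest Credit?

After 46 increments the reduction is 46 × $22 = $1,012, leaving $7; one more increment wipes it out. Increment 46 ends at excess 46 × $1,500 = $69,000, so the highest qualifying income is $358,100 + $69,000 = $427,100.

$427,100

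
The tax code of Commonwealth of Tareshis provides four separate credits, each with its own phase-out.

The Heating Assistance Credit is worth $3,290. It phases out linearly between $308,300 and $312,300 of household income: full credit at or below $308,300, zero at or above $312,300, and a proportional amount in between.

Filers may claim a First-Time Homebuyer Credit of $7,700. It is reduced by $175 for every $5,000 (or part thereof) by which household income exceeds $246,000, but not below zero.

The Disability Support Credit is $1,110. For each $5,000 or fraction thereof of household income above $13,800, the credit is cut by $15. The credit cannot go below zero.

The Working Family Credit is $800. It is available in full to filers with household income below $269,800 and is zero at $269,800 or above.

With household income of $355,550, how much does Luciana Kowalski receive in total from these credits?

Heating Assistance Credit: $355,550 is at or above $312,300, so the credit is $0.
First-Time Homebuyer Credit: income exceeds $246,000 by $109,550, which is 22 full-or-partial $5,000 increments; reduction = 22 × $175 = $3,850, leaving $3,850.
Disability Support Credit: income exceeds $13,800 by $341,750, which is 69 full-or-partial $5,000 increments; reduction = 69 × $15 = $1,035, leaving $75.
Working Family Credit: $355,550 meets or exceeds the $269,800 cutoff, so the credit is $0.
Total: $0 + $3,850 + $75 + $0 = $3,925.

$3,925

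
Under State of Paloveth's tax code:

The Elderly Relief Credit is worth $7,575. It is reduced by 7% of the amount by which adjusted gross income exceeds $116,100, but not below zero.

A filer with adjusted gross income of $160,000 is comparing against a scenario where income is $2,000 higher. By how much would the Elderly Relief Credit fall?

At $160,000 — 7% of the $43,900 excess over $116,100 is $3,073; credit = $7,575 − $3,073 = $4,502.
At $162,000 — 7% of the $45,900 excess over $116,100 is $3,213; credit = $7,575 − $3,213 = $4,362.
Lost: $4,502 − $4,362 = $140.

$140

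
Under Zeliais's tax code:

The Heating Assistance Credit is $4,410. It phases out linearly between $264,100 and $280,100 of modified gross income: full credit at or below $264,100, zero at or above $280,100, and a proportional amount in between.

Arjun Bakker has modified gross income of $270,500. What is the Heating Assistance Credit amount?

Heating Assistance Credit: $270,500 is $6,400 into a $16,000 phase-out range, leaving 9,600/16,000 of the credit: $4,410 × 9,600/16,000 = $2,646.

$2,646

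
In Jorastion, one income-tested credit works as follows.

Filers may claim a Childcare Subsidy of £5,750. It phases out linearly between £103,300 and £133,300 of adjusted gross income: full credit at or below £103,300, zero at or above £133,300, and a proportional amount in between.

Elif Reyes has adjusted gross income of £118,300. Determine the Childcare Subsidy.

£2,875

Childcare Subsidy: £118,300 is £15,000 into a £30,000 phase-out range, leaving 15,000/30,000 of the credit: £5,750 × 15,000/30,000 = £2,875.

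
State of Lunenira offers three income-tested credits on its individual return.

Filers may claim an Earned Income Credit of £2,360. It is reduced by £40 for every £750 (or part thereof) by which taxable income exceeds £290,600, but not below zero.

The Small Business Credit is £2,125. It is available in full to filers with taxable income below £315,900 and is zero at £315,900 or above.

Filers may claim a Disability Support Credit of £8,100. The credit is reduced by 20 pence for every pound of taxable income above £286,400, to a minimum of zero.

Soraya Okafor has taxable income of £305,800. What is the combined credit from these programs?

Earned Income Credit: income exceeds £290,600 by £15,200, which is 21 full-or-partial £750 increments; reduction = 21 × £40 = £840, leaving £1,520.
Small Business Credit: £305,800 is below the £315,900 cutoff, so the full £2,125 applies.
Disability Support Credit: 20% of the £19,400 excess over £286,400 is £3,880; credit = £8,100 − £3,880 = £4,220.
Total: £1,520 + £2,125 + £4,220 = £7,865.

£7,865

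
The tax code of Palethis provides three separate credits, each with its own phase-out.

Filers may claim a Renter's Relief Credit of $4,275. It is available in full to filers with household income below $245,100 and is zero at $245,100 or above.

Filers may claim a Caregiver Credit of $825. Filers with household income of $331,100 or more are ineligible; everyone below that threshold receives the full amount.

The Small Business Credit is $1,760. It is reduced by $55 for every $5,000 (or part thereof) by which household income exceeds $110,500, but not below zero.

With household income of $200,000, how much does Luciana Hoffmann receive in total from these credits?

$5,870

Renter's Relief Credit: $200,000 is below the $245,100 cutoff, so the full $4,275 applies.
Caregiver Credit: $200,000 is below the $331,100 cutoff, so the full $825 applies.
Small Business Credit: income exceeds $110,500 by $89,500, which is 18 full-or-partial $5,000 increments; reduction = 18 × $55 = $990, leaving $770.
Total: $4,275 + $825 + $770 = $5,870.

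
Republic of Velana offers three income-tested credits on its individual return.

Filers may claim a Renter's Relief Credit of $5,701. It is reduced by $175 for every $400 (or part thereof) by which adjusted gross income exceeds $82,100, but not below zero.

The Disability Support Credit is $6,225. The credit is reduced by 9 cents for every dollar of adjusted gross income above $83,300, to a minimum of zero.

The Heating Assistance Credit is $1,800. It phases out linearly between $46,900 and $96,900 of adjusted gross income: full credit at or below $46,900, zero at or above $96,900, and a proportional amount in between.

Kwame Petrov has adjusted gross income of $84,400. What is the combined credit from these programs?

Renter's Relief Credit: income exceeds $82,100 by $2,300, which is 6 full-or-partial $400 increments; reduction = 6 × $175 = $1,050, leaving $4,651.
Disability Support Credit: 9% of the $1,100 excess over $83,300 is $99; credit = $6,225 − $99 = $6,126.
Heating Assistance Credit: $84,400 is $37,500 into a $50,000 phase-out range, leaving 12,500/50,000 of the credit: $1,800 × 12,500/50,000 = $450.
Total: $4,651 + $6,126 + $450 = $11,227.

$11,227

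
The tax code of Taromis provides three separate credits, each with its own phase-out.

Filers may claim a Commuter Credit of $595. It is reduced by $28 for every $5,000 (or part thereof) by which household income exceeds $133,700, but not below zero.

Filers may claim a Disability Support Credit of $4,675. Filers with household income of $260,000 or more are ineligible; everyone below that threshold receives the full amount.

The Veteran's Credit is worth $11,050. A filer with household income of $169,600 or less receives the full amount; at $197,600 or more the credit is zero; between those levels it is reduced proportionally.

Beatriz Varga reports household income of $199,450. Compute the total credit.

Commuter Credit: income exceeds $133,700 by $65,750, which is 14 full-or-partial $5,000 increments; reduction = 14 × $28 = $392, leaving $203.
Disability Support Credit: $199,450 is below the $260,000 cutoff, so the full $4,675 applies.
Veteran's Credit: $199,450 is at or above $197,600, so the credit is $0.
Total: $203 + $4,675 + $0 = $4,878.

$4,878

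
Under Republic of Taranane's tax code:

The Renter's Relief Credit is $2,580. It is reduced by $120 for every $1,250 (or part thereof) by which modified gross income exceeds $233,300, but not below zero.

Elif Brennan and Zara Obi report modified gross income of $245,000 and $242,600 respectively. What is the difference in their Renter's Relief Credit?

Elif ($245,000): Renter's Relief Credit: income exceeds $233,300 by $11,700, which is 10 full-or-partial $1,250 increments; reduction = 10 × $120 = $1,200, leaving $1,380.
Zara ($242,600): Renter's Relief Credit: income exceeds $233,300 by $9,300, which is 8 full-or-partial $1,250 increments; reduction = 8 × $120 = $960, leaving $1,620.
Difference: |$1,380 − $1,620| = $240.

$240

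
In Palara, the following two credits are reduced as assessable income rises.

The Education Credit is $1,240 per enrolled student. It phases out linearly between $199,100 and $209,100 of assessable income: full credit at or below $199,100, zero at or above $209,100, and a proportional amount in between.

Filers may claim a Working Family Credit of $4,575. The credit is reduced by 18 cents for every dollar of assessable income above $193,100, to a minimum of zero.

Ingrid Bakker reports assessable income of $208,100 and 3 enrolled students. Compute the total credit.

Education Credit: base = 3 × $1,240 = $3,720. $208,100 is $9,000 into a $10,000 phase-out range, leaving 1,000/10,000 of the credit: $3,720 × 1,000/10,000 = $372.
Working Family Credit: 18% of the $15,000 excess over $193,100 is $2,700; credit = $4,575 − $2,700 = $1,875.
Total: $372 + $1,875 = $2,247.

$2,247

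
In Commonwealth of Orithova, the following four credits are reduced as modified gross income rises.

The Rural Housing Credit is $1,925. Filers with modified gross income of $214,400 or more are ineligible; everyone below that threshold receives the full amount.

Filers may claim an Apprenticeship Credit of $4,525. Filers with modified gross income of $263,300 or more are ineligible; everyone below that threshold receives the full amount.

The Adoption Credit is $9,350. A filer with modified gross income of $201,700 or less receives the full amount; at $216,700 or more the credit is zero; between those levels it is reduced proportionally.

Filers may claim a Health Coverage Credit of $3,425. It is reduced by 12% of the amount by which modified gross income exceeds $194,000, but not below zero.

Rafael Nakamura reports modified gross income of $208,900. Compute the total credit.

$12,949

Rural Housing Credit: $208,900 is below the $214,400 cutoff, so the full $1,925 applies.
Apprenticeship Credit: $208,900 is below the $263,300 cutoff, so the full $4,525 applies.
Adoption Credit: $208,900 is $7,200 into a $15,000 phase-out range, leaving 7,800/15,000 of the credit: $9,350 × 7,800/15,000 = $4,862.
Health Coverage Credit: 12% of the $14,900 excess over $194,000 is $1,788; credit = $3,425 − $1,788 = $1,637.
Total: $1,925 + $4,525 + $4,862 + $1,637 = $12,949.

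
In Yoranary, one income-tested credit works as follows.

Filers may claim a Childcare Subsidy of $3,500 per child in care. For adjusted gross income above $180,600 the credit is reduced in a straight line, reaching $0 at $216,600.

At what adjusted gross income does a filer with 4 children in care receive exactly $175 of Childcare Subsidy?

$216,150

Full credit = 4 × $3,500 = $14,000.
$175 is 175/14,000 of the full $14,000, so 13,825/14,000 of the $36,000 range has been used: income = $180,600 + $36,000 × 13,825/14,000 = $216,150.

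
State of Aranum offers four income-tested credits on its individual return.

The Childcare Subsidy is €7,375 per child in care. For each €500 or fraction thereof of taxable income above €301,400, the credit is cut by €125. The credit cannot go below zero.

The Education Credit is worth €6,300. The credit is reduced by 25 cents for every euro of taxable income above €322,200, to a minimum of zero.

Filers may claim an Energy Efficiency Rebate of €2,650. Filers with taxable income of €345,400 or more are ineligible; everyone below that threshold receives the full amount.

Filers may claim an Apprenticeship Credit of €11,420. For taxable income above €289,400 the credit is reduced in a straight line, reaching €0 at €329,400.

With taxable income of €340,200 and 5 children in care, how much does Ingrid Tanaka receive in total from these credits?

€31,575

Childcare Subsidy: base = 5 × €7,375 = €36,875. income exceeds €301,400 by €38,800, which is 78 full-or-partial €500 increments; reduction = 78 × €125 = €9,750, leaving €27,125.
Education Credit: 25% of the €18,000 excess over €322,200 is €4,500; credit = €6,300 − €4,500 = €1,800.
Energy Efficiency Rebate: €340,200 is below the €345,400 cutoff, so the full €2,650 applies.
Apprenticeship Credit: €340,200 is at or above €329,400, so the credit is €0.
Total: €27,125 + €1,800 + €2,650 + €0 = €31,575.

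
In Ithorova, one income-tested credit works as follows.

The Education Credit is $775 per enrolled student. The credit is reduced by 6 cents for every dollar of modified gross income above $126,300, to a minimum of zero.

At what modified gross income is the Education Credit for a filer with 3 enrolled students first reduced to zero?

Full credit = 3 × $775 = $2,325.
The credit falls by 6% of each dollar above $126,300, so it reaches zero when the excess is $2,325 / 6% = $38,750: income = $126,300 + $38,750 = $165,050.

$165,050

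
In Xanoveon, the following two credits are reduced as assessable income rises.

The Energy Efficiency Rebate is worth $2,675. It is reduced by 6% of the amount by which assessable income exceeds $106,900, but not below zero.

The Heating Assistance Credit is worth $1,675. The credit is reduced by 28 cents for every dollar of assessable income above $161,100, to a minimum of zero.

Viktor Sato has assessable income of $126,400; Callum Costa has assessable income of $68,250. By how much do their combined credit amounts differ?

Viktor ($126,400): Energy Efficiency Rebate: 6% of the $19,500 excess over $106,900 is $1,170; credit = $2,675 − $1,170 = $1,505. Heating Assistance Credit: $126,400 is at or below the $161,100 threshold, so the full $1,675 applies. total $1,505 + $1,675 = $3,180
Callum ($68,250): Energy Efficiency Rebate: $68,250 is at or below the $106,900 threshold, so the full $2,675 applies. Heating Assistance Credit: $68,250 is at or below the $161,100 threshold, so the full $1,675 applies. total $2,675 + $1,675 = $4,350
Difference: |$3,180 − $4,350| = $1,170.

$1,170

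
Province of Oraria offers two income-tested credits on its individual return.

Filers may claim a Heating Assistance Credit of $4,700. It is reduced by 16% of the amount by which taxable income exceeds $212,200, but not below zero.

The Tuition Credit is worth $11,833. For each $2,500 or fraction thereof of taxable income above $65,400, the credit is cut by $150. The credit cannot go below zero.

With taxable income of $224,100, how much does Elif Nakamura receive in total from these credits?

$5,029

Heating Assistance Credit: 16% of the $11,900 excess over $212,200 is $1,904; credit = $4,700 − $1,904 = $2,796.
Tuition Credit: income exceeds $65,400 by $158,700, which is 64 full-or-partial $2,500 increments; reduction = 64 × $150 = $9,600, leaving $2,233.
Total: $2,796 + $2,233 = $5,029.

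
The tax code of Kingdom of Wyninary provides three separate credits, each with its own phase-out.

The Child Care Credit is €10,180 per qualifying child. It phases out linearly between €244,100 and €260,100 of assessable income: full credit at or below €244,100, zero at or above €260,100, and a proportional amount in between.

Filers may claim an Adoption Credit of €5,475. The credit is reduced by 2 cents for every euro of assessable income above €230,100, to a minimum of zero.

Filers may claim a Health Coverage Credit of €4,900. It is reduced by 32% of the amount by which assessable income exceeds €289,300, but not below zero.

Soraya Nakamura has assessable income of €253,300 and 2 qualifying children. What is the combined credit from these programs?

Child Care Credit: base = 2 × €10,180 = €20,360. €253,300 is €9,200 into a €16,000 phase-out range, leaving 6,800/16,000 of the credit: €20,360 × 6,800/16,000 = €8,653.
Adoption Credit: 2% of the €23,200 excess over €230,100 is €464; credit = €5,475 − €464 = €5,011.
Health Coverage Credit: €253,300 is at or below the €289,300 threshold, so the full €4,900 applies.
Total: €8,653 + €5,011 + €4,900 = €18,564.

€18,564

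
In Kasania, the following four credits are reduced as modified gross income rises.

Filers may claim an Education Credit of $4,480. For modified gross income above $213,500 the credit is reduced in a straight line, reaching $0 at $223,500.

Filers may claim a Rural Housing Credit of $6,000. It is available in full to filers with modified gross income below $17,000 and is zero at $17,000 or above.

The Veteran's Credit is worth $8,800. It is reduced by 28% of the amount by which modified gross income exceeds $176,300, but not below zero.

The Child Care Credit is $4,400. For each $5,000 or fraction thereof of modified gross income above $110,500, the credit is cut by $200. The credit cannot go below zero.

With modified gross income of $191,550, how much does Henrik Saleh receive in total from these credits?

$10,010

Education Credit: $191,550 is at or below the $213,500 threshold, so the full $4,480 applies.
Rural Housing Credit: $191,550 meets or exceeds the $17,000 cutoff, so the credit is $0.
Veteran's Credit: 28% of the $15,250 excess over $176,300 is $4,270; credit = $8,800 − $4,270 = $4,530.
Child Care Credit: income exceeds $110,500 by $81,050, which is 17 full-or-partial $5,000 increments; reduction = 17 × $200 = $3,400, leaving $1,000.
Total: $4,480 + $0 + $4,530 + $1,000 = $10,010.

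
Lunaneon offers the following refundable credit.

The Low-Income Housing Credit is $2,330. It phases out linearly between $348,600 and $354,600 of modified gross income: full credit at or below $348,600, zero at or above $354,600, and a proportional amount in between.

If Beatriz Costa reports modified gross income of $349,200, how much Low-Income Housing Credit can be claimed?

$2,097

Low-Income Housing Credit: $349,200 is $600 into a $6,000 phase-out range, leaving 5,400/6,000 of the credit: $2,330 × 5,400/6,000 = $2,097.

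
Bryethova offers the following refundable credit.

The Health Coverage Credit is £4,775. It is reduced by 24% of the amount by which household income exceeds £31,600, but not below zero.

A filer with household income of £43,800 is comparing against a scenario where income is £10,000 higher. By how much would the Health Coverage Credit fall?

£1,847

At £43,800 — 24% of the £12,200 excess over £31,600 is £2,928; credit = £4,775 − £2,928 = £1,847.
At £53,800 — 24% of the £22,200 excess over £31,600 is £5,328 ≥ base, so the credit is £0.
Lost: £1,847 − £0 = £1,847.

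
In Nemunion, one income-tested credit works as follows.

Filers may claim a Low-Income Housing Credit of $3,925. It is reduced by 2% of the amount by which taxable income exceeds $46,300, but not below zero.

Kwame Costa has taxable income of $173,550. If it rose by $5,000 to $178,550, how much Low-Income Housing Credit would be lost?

At $173,550 — 2% of the $127,250 excess over $46,300 is $2,545; credit = $3,925 − $2,545 = $1,380.
At $178,550 — 2% of the $132,250 excess over $46,300 is $2,645; credit = $3,925 − $2,645 = $1,280.
Lost: $1,380 − $1,280 = $100.

$100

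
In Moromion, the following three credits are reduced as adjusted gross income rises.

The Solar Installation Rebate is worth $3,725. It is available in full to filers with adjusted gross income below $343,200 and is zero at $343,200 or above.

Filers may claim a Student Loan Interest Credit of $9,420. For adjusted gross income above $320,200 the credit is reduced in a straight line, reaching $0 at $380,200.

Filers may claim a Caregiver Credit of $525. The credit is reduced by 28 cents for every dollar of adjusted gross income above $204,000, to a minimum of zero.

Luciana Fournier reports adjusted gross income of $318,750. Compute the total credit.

$13,145

Solar Installation Rebate: $318,750 is below the $343,200 cutoff, so the full $3,725 applies.
Student Loan Interest Credit: $318,750 is at or below the $320,200 threshold, so the full $9,420 applies.
Caregiver Credit: 28% of the $114,750 excess over $204,000 is $32,130 ≥ base, so the credit is $0.
Total: $3,725 + $9,420 + $0 = $13,145.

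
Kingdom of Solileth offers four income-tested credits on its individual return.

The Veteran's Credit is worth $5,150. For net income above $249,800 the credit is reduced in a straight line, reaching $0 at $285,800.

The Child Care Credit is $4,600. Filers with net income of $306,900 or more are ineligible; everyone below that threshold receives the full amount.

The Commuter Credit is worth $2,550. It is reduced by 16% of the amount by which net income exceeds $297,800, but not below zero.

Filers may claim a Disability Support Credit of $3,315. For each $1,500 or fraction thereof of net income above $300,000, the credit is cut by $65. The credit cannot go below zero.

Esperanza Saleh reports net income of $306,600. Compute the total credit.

Veteran's Credit: $306,600 is at or above $285,800, so the credit is $0.
Child Care Credit: $306,600 is below the $306,900 cutoff, so the full $4,600 applies.
Commuter Credit: 16% of the $8,800 excess over $297,800 is $1,408; credit = $2,550 − $1,408 = $1,142.
Disability Support Credit: income exceeds $300,000 by $6,600, which is 5 full-or-partial $1,500 increments; reduction = 5 × $65 = $325, leaving $2,990.
Total: $0 + $4,600 + $1,142 + $2,990 = $8,732.

$8,732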